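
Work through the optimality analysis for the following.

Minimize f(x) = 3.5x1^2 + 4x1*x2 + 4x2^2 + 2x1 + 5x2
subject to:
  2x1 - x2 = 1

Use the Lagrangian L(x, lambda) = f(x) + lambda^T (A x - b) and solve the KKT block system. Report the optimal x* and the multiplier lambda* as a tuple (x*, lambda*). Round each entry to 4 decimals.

Form the Lagrangian:
  L(x, lambda) = (1/2) x^T Q x + c^T x + lambda^T (A x - b)
Stationarity (grad_x L = 0): Q x + c + A^T lambda = 0.
Primal feasibility: A x = b.

This gives the KKT block system:
  [ Q   A^T ] [ x     ]   [-c ]
  [ A    0  ] [ lambda ] = [ b ]

Solving the linear system:
  x*      = (0.1455, -0.7091)
  lambda* = (-0.0909)
  f(x*)   = -1.5818

x* = (0.1455, -0.7091), lambda* = (-0.0909)


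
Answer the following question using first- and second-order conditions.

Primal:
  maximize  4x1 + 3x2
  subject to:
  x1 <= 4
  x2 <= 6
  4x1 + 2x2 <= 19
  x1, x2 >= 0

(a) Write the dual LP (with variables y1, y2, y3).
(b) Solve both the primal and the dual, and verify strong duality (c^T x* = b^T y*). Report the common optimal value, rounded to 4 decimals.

The standard primal-dual pair for 'max c^T x s.t. A x <= b, x >= 0' is:
  Dual:  min b^T y  s.t.  A^T y >= c,  y >= 0.

So the dual LP is:
  minimize  4y1 + 6y2 + 19y3
  subject to:
    y1 + 4y3 >= 4
    y2 + 2y3 >= 3
    y1, y2, y3 >= 0

Solving the primal: x* = (1.75, 6).
  primal value c^T x* = 25.
Solving the dual: y* = (0, 1, 1).
  dual value b^T y* = 25.
Strong duality: c^T x* = b^T y*. Confirmed.

25


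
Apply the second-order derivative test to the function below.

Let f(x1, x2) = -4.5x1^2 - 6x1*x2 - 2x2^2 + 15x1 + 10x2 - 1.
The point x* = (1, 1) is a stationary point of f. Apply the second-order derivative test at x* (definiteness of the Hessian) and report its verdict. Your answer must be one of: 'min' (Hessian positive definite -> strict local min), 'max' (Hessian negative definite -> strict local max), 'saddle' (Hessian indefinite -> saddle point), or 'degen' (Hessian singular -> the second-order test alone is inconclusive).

Compute the Hessian H = grad^2 f:
  H = [[-9, -6], [-6, -4]]
Verify stationarity: grad f(x*) = H x* + g = (0, 0).
Eigenvalues of H: -13, 0.
H has a zero eigenvalue (singular; negative semidefinite but not definite), so H is neither positive definite, negative definite, nor indefinite. The second-order test alone is inconclusive -> degen.
(Indeed, f is constant along the null direction of H through x*, so x* is not a strict local extremum.)

degen


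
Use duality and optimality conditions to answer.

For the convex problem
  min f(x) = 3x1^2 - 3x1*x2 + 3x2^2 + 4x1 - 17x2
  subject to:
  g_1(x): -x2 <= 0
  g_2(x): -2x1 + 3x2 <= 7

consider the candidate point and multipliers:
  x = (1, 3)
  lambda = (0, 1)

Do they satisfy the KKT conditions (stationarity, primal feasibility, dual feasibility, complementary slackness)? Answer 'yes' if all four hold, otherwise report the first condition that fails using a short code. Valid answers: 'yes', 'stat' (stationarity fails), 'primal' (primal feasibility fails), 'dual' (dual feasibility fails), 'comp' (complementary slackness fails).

Gradient of f: grad f(x) = Q x + c = (1, -2)
Constraint values g_i(x) = a_i^T x - b_i:
  g_1((1, 3)) = -3
  g_2((1, 3)) = 0
Stationarity residual: grad f(x) + sum_i lambda_i a_i = (-1, 1)
  -> stationarity FAILS
Primal feasibility (all g_i <= 0): OK
Dual feasibility (all lambda_i >= 0): OK
Complementary slackness (lambda_i * g_i(x) = 0 for all i): OK

Verdict: the first failing condition is stationarity -> stat.

stat


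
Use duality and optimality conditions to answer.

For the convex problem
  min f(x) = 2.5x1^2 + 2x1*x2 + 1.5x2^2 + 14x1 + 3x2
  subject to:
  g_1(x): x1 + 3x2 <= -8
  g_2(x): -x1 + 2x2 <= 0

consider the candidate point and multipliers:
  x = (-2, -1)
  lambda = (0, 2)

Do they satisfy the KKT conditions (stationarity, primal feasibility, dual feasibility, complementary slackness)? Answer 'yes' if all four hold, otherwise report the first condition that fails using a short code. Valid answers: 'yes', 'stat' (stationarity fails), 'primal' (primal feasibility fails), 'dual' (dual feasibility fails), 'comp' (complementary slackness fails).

Gradient of f: grad f(x) = Q x + c = (2, -4)
Constraint values g_i(x) = a_i^T x - b_i:
  g_1((-2, -1)) = 3
  g_2((-2, -1)) = 0
Stationarity residual: grad f(x) + sum_i lambda_i a_i = (0, 0)
  -> stationarity OK
Primal feasibility (all g_i <= 0): FAILS
Dual feasibility (all lambda_i >= 0): OK
Complementary slackness (lambda_i * g_i(x) = 0 for all i): OK

Verdict: the first failing condition is primal_feasibility -> primal.

primal


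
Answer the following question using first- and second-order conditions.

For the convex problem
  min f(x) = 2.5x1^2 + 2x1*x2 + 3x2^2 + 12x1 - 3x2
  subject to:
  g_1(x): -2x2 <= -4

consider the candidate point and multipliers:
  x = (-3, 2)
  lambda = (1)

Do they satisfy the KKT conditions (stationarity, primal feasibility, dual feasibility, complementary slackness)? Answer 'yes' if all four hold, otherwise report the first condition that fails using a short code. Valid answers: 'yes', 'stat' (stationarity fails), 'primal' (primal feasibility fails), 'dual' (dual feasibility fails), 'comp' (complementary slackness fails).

Gradient of f: grad f(x) = Q x + c = (1, 3)
Constraint values g_i(x) = a_i^T x - b_i:
  g_1((-3, 2)) = 0
Stationarity residual: grad f(x) + sum_i lambda_i a_i = (1, 1)
  -> stationarity FAILS
Primal feasibility (all g_i <= 0): OK
Dual feasibility (all lambda_i >= 0): OK
Complementary slackness (lambda_i * g_i(x) = 0 for all i): OK

Verdict: the first failing condition is stationarity -> stat.

stat


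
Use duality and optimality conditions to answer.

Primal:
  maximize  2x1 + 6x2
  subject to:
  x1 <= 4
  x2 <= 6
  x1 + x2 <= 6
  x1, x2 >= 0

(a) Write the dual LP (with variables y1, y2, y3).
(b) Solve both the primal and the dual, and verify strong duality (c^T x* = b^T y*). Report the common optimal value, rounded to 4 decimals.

The standard primal-dual pair for 'max c^T x s.t. A x <= b, x >= 0' is:
  Dual:  min b^T y  s.t.  A^T y >= c,  y >= 0.

So the dual LP is:
  minimize  4y1 + 6y2 + 6y3
  subject to:
    y1 + y3 >= 2
    y2 + y3 >= 6
    y1, y2, y3 >= 0

Solving the primal: x* = (0, 6).
  primal value c^T x* = 36.
Solving the dual: y* = (0, 0, 6).
  dual value b^T y* = 36.
Strong duality: c^T x* = b^T y*. Confirmed.

36


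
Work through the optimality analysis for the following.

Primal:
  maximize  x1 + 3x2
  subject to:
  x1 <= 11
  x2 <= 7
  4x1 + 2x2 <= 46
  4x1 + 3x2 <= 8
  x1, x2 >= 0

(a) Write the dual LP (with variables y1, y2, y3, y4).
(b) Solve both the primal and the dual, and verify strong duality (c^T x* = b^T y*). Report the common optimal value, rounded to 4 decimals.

The standard primal-dual pair for 'max c^T x s.t. A x <= b, x >= 0' is:
  Dual:  min b^T y  s.t.  A^T y >= c,  y >= 0.

So the dual LP is:
  minimize  11y1 + 7y2 + 46y3 + 8y4
  subject to:
    y1 + 4y3 + 4y4 >= 1
    y2 + 2y3 + 3y4 >= 3
    y1, y2, y3, y4 >= 0

Solving the primal: x* = (0, 2.6667).
  primal value c^T x* = 8.
Solving the dual: y* = (0, 0, 0, 1).
  dual value b^T y* = 8.
Strong duality: c^T x* = b^T y*. Confirmed.

8


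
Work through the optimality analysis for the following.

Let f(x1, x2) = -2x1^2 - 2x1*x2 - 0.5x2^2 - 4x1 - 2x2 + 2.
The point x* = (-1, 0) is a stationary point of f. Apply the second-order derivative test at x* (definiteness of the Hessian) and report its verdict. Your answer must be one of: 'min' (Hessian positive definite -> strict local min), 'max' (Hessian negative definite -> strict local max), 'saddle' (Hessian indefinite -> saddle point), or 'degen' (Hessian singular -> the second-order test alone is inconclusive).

Compute the Hessian H = grad^2 f:
  H = [[-4, -2], [-2, -1]]
Verify stationarity: grad f(x*) = H x* + g = (0, 0).
Eigenvalues of H: -5, 0.
H has a zero eigenvalue (singular; negative semidefinite but not definite), so H is neither positive definite, negative definite, nor indefinite. The second-order test alone is inconclusive -> degen.
(Indeed, f is constant along the null direction of H through x*, so x* is not a strict local extremum.)

degen


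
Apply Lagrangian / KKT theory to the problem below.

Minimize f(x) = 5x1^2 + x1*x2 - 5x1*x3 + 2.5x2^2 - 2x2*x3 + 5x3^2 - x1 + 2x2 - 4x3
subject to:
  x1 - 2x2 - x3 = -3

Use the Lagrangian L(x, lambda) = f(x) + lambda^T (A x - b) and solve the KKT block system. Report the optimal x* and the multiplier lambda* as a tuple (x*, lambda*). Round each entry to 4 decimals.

Form the Lagrangian:
  L(x, lambda) = (1/2) x^T Q x + c^T x + lambda^T (A x - b)
Stationarity (grad_x L = 0): Q x + c + A^T lambda = 0.
Primal feasibility: A x = b.

This gives the KKT block system:
  [ Q   A^T ] [ x     ]   [-c ]
  [ A    0  ] [ lambda ] = [ b ]

Solving the linear system:
  x*      = (0.2103, 1.1002, 1.0098)
  lambda* = (2.846)
  f(x*)   = 3.2445

x* = (0.2103, 1.1002, 1.0098), lambda* = (2.846)


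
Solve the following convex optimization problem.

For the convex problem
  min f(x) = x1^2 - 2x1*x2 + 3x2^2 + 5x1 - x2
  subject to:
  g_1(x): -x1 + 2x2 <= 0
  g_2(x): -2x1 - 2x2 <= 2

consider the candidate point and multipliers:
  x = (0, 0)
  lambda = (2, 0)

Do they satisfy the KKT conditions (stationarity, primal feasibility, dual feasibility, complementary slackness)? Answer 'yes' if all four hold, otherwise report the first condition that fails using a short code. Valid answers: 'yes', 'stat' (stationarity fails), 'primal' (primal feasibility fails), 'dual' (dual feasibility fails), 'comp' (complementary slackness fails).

Gradient of f: grad f(x) = Q x + c = (5, -1)
Constraint values g_i(x) = a_i^T x - b_i:
  g_1((0, 0)) = 0
  g_2((0, 0)) = -2
Stationarity residual: grad f(x) + sum_i lambda_i a_i = (3, 3)
  -> stationarity FAILS
Primal feasibility (all g_i <= 0): OK
Dual feasibility (all lambda_i >= 0): OK
Complementary slackness (lambda_i * g_i(x) = 0 for all i): OK

Verdict: the first failing condition is stationarity -> stat.

stat


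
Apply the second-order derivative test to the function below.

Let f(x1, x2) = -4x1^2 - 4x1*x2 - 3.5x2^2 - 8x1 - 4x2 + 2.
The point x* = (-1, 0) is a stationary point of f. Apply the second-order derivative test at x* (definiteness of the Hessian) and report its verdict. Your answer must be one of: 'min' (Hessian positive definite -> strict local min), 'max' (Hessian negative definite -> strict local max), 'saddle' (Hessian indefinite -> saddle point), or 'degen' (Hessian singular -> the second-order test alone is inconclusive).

Compute the Hessian H = grad^2 f:
  H = [[-8, -4], [-4, -7]]
Verify stationarity: grad f(x*) = H x* + g = (0, 0).
Eigenvalues of H: -11.5311, -3.4689.
Both eigenvalues < 0, so H is negative definite -> x* is a strict local max.

max


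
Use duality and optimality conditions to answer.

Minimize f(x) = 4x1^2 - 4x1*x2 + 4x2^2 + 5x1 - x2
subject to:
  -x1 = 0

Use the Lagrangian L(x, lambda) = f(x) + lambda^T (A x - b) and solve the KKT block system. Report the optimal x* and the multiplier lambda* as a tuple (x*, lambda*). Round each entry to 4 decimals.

Form the Lagrangian:
  L(x, lambda) = (1/2) x^T Q x + c^T x + lambda^T (A x - b)
Stationarity (grad_x L = 0): Q x + c + A^T lambda = 0.
Primal feasibility: A x = b.

This gives the KKT block system:
  [ Q   A^T ] [ x     ]   [-c ]
  [ A    0  ] [ lambda ] = [ b ]

Solving the linear system:
  x*      = (0, 0.125)
  lambda* = (4.5)
  f(x*)   = -0.0625

x* = (0, 0.125), lambda* = (4.5)


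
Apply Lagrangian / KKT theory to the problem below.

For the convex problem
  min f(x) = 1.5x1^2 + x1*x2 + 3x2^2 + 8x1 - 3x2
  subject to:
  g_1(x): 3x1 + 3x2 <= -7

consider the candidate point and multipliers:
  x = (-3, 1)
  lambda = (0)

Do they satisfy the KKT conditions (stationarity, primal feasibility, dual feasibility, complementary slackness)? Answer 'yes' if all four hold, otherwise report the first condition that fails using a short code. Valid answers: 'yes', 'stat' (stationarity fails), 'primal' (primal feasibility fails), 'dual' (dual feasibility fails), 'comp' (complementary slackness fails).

Gradient of f: grad f(x) = Q x + c = (0, 0)
Constraint values g_i(x) = a_i^T x - b_i:
  g_1((-3, 1)) = 1
Stationarity residual: grad f(x) + sum_i lambda_i a_i = (0, 0)
  -> stationarity OK
Primal feasibility (all g_i <= 0): FAILS
Dual feasibility (all lambda_i >= 0): OK
Complementary slackness (lambda_i * g_i(x) = 0 for all i): OK

Verdict: the first failing condition is primal_feasibility -> primal.

primal


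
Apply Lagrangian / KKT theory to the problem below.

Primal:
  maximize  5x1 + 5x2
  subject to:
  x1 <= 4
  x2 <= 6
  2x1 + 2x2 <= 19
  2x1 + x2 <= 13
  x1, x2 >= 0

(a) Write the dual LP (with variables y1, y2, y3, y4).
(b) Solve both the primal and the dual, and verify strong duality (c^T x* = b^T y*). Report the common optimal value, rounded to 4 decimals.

The standard primal-dual pair for 'max c^T x s.t. A x <= b, x >= 0' is:
  Dual:  min b^T y  s.t.  A^T y >= c,  y >= 0.

So the dual LP is:
  minimize  4y1 + 6y2 + 19y3 + 13y4
  subject to:
    y1 + 2y3 + 2y4 >= 5
    y2 + 2y3 + y4 >= 5
    y1, y2, y3, y4 >= 0

Solving the primal: x* = (3.5, 6).
  primal value c^T x* = 47.5.
Solving the dual: y* = (0, 2.5, 0, 2.5).
  dual value b^T y* = 47.5.
Strong duality: c^T x* = b^T y*. Confirmed.

47.5


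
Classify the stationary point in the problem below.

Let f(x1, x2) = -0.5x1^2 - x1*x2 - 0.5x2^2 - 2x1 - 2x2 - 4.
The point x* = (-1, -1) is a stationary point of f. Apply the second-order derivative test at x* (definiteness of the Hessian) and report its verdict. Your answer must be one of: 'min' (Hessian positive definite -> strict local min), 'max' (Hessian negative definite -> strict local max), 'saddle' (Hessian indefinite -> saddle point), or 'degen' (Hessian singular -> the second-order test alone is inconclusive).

Compute the Hessian H = grad^2 f:
  H = [[-1, -1], [-1, -1]]
Verify stationarity: grad f(x*) = H x* + g = (0, 0).
Eigenvalues of H: -2, 0.
H has a zero eigenvalue (singular; negative semidefinite but not definite), so H is neither positive definite, negative definite, nor indefinite. The second-order test alone is inconclusive -> degen.
(Indeed, f is constant along the null direction of H through x*, so x* is not a strict local extremum.)

degen


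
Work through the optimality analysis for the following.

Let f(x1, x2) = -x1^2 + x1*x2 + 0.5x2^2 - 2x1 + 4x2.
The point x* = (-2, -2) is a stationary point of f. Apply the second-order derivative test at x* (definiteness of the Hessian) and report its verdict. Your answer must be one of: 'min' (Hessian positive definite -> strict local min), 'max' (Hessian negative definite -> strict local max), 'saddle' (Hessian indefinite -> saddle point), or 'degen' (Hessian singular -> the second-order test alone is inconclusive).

Compute the Hessian H = grad^2 f:
  H = [[-2, 1], [1, 1]]
Verify stationarity: grad f(x*) = H x* + g = (0, 0).
Eigenvalues of H: -2.3028, 1.3028.
Eigenvalues have mixed signs, so H is indefinite -> x* is a saddle point.

saddle


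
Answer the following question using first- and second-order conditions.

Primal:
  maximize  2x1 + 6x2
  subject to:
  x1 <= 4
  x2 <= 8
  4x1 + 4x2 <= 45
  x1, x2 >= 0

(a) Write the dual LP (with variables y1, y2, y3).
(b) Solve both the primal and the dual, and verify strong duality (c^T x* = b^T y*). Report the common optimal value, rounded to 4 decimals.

The standard primal-dual pair for 'max c^T x s.t. A x <= b, x >= 0' is:
  Dual:  min b^T y  s.t.  A^T y >= c,  y >= 0.

So the dual LP is:
  minimize  4y1 + 8y2 + 45y3
  subject to:
    y1 + 4y3 >= 2
    y2 + 4y3 >= 6
    y1, y2, y3 >= 0

Solving the primal: x* = (3.25, 8).
  primal value c^T x* = 54.5.
Solving the dual: y* = (0, 4, 0.5).
  dual value b^T y* = 54.5.
Strong duality: c^T x* = b^T y*. Confirmed.

54.5


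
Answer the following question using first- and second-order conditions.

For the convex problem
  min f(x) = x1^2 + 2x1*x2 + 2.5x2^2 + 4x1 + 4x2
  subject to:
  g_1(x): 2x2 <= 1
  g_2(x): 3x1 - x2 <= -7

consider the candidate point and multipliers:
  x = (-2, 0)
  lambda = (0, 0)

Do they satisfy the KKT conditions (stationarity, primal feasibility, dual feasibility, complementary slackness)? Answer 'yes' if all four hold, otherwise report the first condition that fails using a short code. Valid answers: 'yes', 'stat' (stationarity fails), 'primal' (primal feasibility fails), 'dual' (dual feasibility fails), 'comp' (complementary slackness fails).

Gradient of f: grad f(x) = Q x + c = (0, 0)
Constraint values g_i(x) = a_i^T x - b_i:
  g_1((-2, 0)) = -1
  g_2((-2, 0)) = 1
Stationarity residual: grad f(x) + sum_i lambda_i a_i = (0, 0)
  -> stationarity OK
Primal feasibility (all g_i <= 0): FAILS
Dual feasibility (all lambda_i >= 0): OK
Complementary slackness (lambda_i * g_i(x) = 0 for all i): OK

Verdict: the first failing condition is primal_feasibility -> primal.

primal


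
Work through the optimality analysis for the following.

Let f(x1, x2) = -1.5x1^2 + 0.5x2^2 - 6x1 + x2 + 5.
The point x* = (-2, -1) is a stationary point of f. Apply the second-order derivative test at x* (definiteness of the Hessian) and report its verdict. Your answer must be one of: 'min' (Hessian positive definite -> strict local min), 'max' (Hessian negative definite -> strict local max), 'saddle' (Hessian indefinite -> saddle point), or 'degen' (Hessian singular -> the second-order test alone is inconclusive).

Compute the Hessian H = grad^2 f:
  H = [[-3, 0], [0, 1]]
Verify stationarity: grad f(x*) = H x* + g = (0, 0).
Eigenvalues of H: -3, 1.
Eigenvalues have mixed signs, so H is indefinite -> x* is a saddle point.

saddle


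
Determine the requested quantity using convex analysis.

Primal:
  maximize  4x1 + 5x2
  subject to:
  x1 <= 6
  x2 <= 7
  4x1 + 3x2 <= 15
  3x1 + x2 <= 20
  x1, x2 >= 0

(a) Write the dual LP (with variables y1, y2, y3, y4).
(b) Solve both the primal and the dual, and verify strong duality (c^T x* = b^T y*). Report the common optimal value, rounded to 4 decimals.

The standard primal-dual pair for 'max c^T x s.t. A x <= b, x >= 0' is:
  Dual:  min b^T y  s.t.  A^T y >= c,  y >= 0.

So the dual LP is:
  minimize  6y1 + 7y2 + 15y3 + 20y4
  subject to:
    y1 + 4y3 + 3y4 >= 4
    y2 + 3y3 + y4 >= 5
    y1, y2, y3, y4 >= 0

Solving the primal: x* = (0, 5).
  primal value c^T x* = 25.
Solving the dual: y* = (0, 0, 1.6667, 0).
  dual value b^T y* = 25.
Strong duality: c^T x* = b^T y*. Confirmed.

25


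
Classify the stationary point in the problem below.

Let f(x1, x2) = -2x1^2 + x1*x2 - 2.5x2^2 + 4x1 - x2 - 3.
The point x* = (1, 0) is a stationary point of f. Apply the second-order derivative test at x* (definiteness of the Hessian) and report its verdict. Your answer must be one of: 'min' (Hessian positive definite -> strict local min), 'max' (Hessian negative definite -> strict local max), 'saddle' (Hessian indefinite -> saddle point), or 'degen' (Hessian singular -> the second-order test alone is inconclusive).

Compute the Hessian H = grad^2 f:
  H = [[-4, 1], [1, -5]]
Verify stationarity: grad f(x*) = H x* + g = (0, 0).
Eigenvalues of H: -5.618, -3.382.
Both eigenvalues < 0, so H is negative definite -> x* is a strict local max.

max


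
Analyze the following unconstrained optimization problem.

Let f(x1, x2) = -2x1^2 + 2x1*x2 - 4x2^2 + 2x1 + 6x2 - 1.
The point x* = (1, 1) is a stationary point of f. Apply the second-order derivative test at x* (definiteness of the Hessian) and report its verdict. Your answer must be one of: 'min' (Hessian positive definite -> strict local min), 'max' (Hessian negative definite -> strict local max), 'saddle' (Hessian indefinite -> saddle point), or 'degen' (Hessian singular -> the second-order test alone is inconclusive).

Compute the Hessian H = grad^2 f:
  H = [[-4, 2], [2, -8]]
Verify stationarity: grad f(x*) = H x* + g = (0, 0).
Eigenvalues of H: -8.8284, -3.1716.
Both eigenvalues < 0, so H is negative definite -> x* is a strict local max.

max


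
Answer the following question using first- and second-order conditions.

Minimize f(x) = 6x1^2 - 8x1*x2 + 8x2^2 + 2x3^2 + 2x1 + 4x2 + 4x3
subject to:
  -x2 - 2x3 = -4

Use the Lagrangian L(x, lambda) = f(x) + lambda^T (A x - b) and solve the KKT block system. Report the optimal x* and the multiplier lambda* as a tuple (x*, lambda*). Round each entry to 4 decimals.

Form the Lagrangian:
  L(x, lambda) = (1/2) x^T Q x + c^T x + lambda^T (A x - b)
Stationarity (grad_x L = 0): Q x + c + A^T lambda = 0.
Primal feasibility: A x = b.

This gives the KKT block system:
  [ Q   A^T ] [ x     ]   [-c ]
  [ A    0  ] [ lambda ] = [ b ]

Solving the linear system:
  x*      = (-0.1286, 0.0571, 1.9714)
  lambda* = (5.9429)
  f(x*)   = 15.8143

x* = (-0.1286, 0.0571, 1.9714), lambda* = (5.9429)


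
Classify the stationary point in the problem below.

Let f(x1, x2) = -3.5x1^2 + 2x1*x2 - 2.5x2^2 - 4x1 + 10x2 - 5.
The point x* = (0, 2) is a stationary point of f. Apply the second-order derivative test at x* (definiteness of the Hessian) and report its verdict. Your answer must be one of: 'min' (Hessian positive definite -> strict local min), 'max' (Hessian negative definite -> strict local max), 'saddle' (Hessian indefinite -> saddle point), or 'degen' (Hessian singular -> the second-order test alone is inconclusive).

Compute the Hessian H = grad^2 f:
  H = [[-7, 2], [2, -5]]
Verify stationarity: grad f(x*) = H x* + g = (0, 0).
Eigenvalues of H: -8.2361, -3.7639.
Both eigenvalues < 0, so H is negative definite -> x* is a strict local max.

max


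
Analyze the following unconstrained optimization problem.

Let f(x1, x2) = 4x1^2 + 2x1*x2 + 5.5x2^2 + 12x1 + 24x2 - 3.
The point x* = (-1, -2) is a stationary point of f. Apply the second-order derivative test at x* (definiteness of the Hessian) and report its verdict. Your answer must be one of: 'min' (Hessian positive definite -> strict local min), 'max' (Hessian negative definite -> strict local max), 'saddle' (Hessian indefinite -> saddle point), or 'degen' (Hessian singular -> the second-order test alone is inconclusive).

Compute the Hessian H = grad^2 f:
  H = [[8, 2], [2, 11]]
Verify stationarity: grad f(x*) = H x* + g = (0, 0).
Eigenvalues of H: 7, 12.
Both eigenvalues > 0, so H is positive definite -> x* is a strict local min.

min


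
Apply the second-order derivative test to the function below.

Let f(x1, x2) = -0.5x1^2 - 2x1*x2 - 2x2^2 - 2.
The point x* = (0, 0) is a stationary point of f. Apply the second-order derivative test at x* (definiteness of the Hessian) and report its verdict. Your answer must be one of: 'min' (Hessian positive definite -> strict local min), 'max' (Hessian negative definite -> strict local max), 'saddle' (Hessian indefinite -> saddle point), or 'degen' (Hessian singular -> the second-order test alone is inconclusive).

Compute the Hessian H = grad^2 f:
  H = [[-1, -2], [-2, -4]]
Verify stationarity: grad f(x*) = H x* + g = (0, 0).
Eigenvalues of H: -5, 0.
H has a zero eigenvalue (singular; negative semidefinite but not definite), so H is neither positive definite, negative definite, nor indefinite. The second-order test alone is inconclusive -> degen.
(Indeed, f is constant along the null direction of H through x*, so x* is not a strict local extremum.)

degen


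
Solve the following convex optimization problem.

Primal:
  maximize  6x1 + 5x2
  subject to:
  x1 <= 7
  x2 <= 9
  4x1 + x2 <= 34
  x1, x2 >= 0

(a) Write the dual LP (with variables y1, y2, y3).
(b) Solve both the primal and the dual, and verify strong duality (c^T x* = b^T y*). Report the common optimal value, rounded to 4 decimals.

The standard primal-dual pair for 'max c^T x s.t. A x <= b, x >= 0' is:
  Dual:  min b^T y  s.t.  A^T y >= c,  y >= 0.

So the dual LP is:
  minimize  7y1 + 9y2 + 34y3
  subject to:
    y1 + 4y3 >= 6
    y2 + y3 >= 5
    y1, y2, y3 >= 0

Solving the primal: x* = (6.25, 9).
  primal value c^T x* = 82.5.
Solving the dual: y* = (0, 3.5, 1.5).
  dual value b^T y* = 82.5.
Strong duality: c^T x* = b^T y*. Confirmed.

82.5


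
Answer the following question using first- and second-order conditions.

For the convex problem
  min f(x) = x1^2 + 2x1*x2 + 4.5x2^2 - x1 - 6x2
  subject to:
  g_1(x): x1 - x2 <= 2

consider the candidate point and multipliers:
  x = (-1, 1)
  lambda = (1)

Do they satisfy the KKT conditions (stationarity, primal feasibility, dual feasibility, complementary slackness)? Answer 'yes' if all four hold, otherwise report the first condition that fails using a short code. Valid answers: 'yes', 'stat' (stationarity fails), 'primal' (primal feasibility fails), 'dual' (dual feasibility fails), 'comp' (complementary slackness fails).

Gradient of f: grad f(x) = Q x + c = (-1, 1)
Constraint values g_i(x) = a_i^T x - b_i:
  g_1((-1, 1)) = -4
Stationarity residual: grad f(x) + sum_i lambda_i a_i = (0, 0)
  -> stationarity OK
Primal feasibility (all g_i <= 0): OK
Dual feasibility (all lambda_i >= 0): OK
Complementary slackness (lambda_i * g_i(x) = 0 for all i): FAILS

Verdict: the first failing condition is complementary_slackness -> comp.

comp


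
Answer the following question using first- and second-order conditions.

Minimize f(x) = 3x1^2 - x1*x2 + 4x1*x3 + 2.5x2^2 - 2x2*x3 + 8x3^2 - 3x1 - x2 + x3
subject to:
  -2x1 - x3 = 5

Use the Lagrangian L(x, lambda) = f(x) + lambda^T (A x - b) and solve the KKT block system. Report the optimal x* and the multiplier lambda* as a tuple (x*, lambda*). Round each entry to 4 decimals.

Form the Lagrangian:
  L(x, lambda) = (1/2) x^T Q x + c^T x + lambda^T (A x - b)
Stationarity (grad_x L = 0): Q x + c + A^T lambda = 0.
Primal feasibility: A x = b.

This gives the KKT block system:
  [ Q   A^T ] [ x     ]   [-c ]
  [ A    0  ] [ lambda ] = [ b ]

Solving the linear system:
  x*      = (-2.4828, -0.3103, -0.0345)
  lambda* = (-8.8621)
  f(x*)   = 26.0172

x* = (-2.4828, -0.3103, -0.0345), lambda* = (-8.8621)


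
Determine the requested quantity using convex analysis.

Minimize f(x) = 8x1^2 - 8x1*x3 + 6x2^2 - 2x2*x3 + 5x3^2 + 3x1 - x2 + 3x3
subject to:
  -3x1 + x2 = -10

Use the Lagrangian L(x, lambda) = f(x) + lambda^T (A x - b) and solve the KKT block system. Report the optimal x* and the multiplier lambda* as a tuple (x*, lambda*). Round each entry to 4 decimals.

Form the Lagrangian:
  L(x, lambda) = (1/2) x^T Q x + c^T x + lambda^T (A x - b)
Stationarity (grad_x L = 0): Q x + c + A^T lambda = 0.
Primal feasibility: A x = b.

This gives the KKT block system:
  [ Q   A^T ] [ x     ]   [-c ]
  [ A    0  ] [ lambda ] = [ b ]

Solving the linear system:
  x*      = (3.1398, -0.5805, 2.0958)
  lambda* = (12.1571)
  f(x*)   = 68.9291

x* = (3.1398, -0.5805, 2.0958), lambda* = (12.1571)


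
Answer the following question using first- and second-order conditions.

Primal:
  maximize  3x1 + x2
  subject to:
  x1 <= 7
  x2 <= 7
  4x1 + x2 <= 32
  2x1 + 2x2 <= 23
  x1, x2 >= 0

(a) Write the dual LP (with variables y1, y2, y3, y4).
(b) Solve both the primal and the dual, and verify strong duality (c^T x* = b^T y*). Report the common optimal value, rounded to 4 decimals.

The standard primal-dual pair for 'max c^T x s.t. A x <= b, x >= 0' is:
  Dual:  min b^T y  s.t.  A^T y >= c,  y >= 0.

So the dual LP is:
  minimize  7y1 + 7y2 + 32y3 + 23y4
  subject to:
    y1 + 4y3 + 2y4 >= 3
    y2 + y3 + 2y4 >= 1
    y1, y2, y3, y4 >= 0

Solving the primal: x* = (6.8333, 4.6667).
  primal value c^T x* = 25.1667.
Solving the dual: y* = (0, 0, 0.6667, 0.1667).
  dual value b^T y* = 25.1667.
Strong duality: c^T x* = b^T y*. Confirmed.

25.1667


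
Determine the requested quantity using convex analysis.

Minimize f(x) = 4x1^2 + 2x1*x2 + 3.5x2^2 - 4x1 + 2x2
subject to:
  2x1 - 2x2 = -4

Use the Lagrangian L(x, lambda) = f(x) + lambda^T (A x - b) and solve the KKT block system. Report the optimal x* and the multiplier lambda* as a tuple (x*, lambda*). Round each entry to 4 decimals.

Form the Lagrangian:
  L(x, lambda) = (1/2) x^T Q x + c^T x + lambda^T (A x - b)
Stationarity (grad_x L = 0): Q x + c + A^T lambda = 0.
Primal feasibility: A x = b.

This gives the KKT block system:
  [ Q   A^T ] [ x     ]   [-c ]
  [ A    0  ] [ lambda ] = [ b ]

Solving the linear system:
  x*      = (-0.8421, 1.1579)
  lambda* = (4.2105)
  f(x*)   = 11.2632

x* = (-0.8421, 1.1579), lambda* = (4.2105)


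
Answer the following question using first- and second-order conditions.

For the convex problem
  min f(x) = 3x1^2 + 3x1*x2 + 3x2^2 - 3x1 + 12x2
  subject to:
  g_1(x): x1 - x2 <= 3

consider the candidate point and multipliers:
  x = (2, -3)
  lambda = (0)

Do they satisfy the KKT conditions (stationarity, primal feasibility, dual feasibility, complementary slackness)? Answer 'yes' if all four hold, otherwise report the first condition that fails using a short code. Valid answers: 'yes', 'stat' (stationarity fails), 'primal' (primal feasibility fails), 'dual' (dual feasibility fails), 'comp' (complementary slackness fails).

Gradient of f: grad f(x) = Q x + c = (0, 0)
Constraint values g_i(x) = a_i^T x - b_i:
  g_1((2, -3)) = 2
Stationarity residual: grad f(x) + sum_i lambda_i a_i = (0, 0)
  -> stationarity OK
Primal feasibility (all g_i <= 0): FAILS
Dual feasibility (all lambda_i >= 0): OK
Complementary slackness (lambda_i * g_i(x) = 0 for all i): OK

Verdict: the first failing condition is primal_feasibility -> primal.

primal


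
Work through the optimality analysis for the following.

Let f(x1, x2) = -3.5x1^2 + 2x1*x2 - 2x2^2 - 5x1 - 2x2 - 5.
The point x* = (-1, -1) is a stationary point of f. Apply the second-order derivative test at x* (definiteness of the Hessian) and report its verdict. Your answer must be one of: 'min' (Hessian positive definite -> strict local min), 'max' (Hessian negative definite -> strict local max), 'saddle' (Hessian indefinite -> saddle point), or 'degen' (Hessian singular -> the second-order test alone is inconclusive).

Compute the Hessian H = grad^2 f:
  H = [[-7, 2], [2, -4]]
Verify stationarity: grad f(x*) = H x* + g = (0, 0).
Eigenvalues of H: -8, -3.
Both eigenvalues < 0, so H is negative definite -> x* is a strict local max.

max


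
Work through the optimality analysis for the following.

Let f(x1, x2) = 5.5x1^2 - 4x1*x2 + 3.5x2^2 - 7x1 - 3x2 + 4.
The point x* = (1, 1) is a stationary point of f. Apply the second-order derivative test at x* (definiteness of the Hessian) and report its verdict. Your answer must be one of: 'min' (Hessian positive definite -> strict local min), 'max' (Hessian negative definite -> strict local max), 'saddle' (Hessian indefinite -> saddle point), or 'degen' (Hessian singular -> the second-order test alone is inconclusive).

Compute the Hessian H = grad^2 f:
  H = [[11, -4], [-4, 7]]
Verify stationarity: grad f(x*) = H x* + g = (0, 0).
Eigenvalues of H: 4.5279, 13.4721.
Both eigenvalues > 0, so H is positive definite -> x* is a strict local min.

min


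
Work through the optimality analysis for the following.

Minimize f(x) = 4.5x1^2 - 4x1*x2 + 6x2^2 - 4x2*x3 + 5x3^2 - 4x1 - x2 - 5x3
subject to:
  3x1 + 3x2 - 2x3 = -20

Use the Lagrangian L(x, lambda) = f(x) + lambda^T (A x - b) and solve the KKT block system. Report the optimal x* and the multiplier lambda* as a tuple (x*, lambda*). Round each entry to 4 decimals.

Form the Lagrangian:
  L(x, lambda) = (1/2) x^T Q x + c^T x + lambda^T (A x - b)
Stationarity (grad_x L = 0): Q x + c + A^T lambda = 0.
Primal feasibility: A x = b.

This gives the KKT block system:
  [ Q   A^T ] [ x     ]   [-c ]
  [ A    0  ] [ lambda ] = [ b ]

Solving the linear system:
  x*      = (-3.3439, -2.6534, 1.0041)
  lambda* = (7.8271)
  f(x*)   = 83.7758

x* = (-3.3439, -2.6534, 1.0041), lambda* = (7.8271)


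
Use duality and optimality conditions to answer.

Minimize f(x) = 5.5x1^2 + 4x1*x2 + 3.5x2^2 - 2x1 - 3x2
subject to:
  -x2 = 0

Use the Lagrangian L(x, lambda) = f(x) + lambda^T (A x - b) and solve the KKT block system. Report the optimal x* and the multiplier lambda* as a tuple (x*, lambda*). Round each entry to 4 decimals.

Form the Lagrangian:
  L(x, lambda) = (1/2) x^T Q x + c^T x + lambda^T (A x - b)
Stationarity (grad_x L = 0): Q x + c + A^T lambda = 0.
Primal feasibility: A x = b.

This gives the KKT block system:
  [ Q   A^T ] [ x     ]   [-c ]
  [ A    0  ] [ lambda ] = [ b ]

Solving the linear system:
  x*      = (0.1818, 0)
  lambda* = (-2.2727)
  f(x*)   = -0.1818

x* = (0.1818, 0), lambda* = (-2.2727)


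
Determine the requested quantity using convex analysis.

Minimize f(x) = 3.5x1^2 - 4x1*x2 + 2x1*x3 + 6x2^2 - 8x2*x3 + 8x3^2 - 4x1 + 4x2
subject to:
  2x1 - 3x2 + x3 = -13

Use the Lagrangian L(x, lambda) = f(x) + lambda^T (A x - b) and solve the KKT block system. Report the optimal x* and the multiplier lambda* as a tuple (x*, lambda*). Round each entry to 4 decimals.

Form the Lagrangian:
  L(x, lambda) = (1/2) x^T Q x + c^T x + lambda^T (A x - b)
Stationarity (grad_x L = 0): Q x + c + A^T lambda = 0.
Primal feasibility: A x = b.

This gives the KKT block system:
  [ Q   A^T ] [ x     ]   [-c ]
  [ A    0  ] [ lambda ] = [ b ]

Solving the linear system:
  x*      = (-2, 3.3333, 1)
  lambda* = (14.6667)
  f(x*)   = 106

x* = (-2, 3.3333, 1), lambda* = (14.6667)


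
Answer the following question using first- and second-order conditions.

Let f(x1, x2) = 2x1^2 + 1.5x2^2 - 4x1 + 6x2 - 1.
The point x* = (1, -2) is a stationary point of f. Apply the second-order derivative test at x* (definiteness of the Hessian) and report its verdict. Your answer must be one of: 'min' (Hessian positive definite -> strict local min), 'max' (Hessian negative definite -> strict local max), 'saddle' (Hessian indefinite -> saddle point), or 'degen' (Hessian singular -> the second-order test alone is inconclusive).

Compute the Hessian H = grad^2 f:
  H = [[4, 0], [0, 3]]
Verify stationarity: grad f(x*) = H x* + g = (0, 0).
Eigenvalues of H: 3, 4.
Both eigenvalues > 0, so H is positive definite -> x* is a strict local min.

min


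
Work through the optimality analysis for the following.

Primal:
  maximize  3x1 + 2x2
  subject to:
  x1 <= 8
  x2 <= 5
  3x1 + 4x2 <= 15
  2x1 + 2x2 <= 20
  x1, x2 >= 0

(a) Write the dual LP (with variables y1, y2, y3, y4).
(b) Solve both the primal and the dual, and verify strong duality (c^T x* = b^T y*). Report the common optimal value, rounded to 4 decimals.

The standard primal-dual pair for 'max c^T x s.t. A x <= b, x >= 0' is:
  Dual:  min b^T y  s.t.  A^T y >= c,  y >= 0.

So the dual LP is:
  minimize  8y1 + 5y2 + 15y3 + 20y4
  subject to:
    y1 + 3y3 + 2y4 >= 3
    y2 + 4y3 + 2y4 >= 2
    y1, y2, y3, y4 >= 0

Solving the primal: x* = (5, 0).
  primal value c^T x* = 15.
Solving the dual: y* = (0, 0, 1, 0).
  dual value b^T y* = 15.
Strong duality: c^T x* = b^T y*. Confirmed.

15


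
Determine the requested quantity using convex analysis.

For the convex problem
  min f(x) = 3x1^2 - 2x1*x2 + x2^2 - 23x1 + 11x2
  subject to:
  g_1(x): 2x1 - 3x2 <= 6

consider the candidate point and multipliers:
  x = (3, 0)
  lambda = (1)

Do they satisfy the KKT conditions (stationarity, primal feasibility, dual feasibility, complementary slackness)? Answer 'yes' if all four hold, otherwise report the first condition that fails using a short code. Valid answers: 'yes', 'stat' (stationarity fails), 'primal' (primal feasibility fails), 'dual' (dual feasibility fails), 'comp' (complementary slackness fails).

Gradient of f: grad f(x) = Q x + c = (-5, 5)
Constraint values g_i(x) = a_i^T x - b_i:
  g_1((3, 0)) = 0
Stationarity residual: grad f(x) + sum_i lambda_i a_i = (-3, 2)
  -> stationarity FAILS
Primal feasibility (all g_i <= 0): OK
Dual feasibility (all lambda_i >= 0): OK
Complementary slackness (lambda_i * g_i(x) = 0 for all i): OK

Verdict: the first failing condition is stationarity -> stat.

stat


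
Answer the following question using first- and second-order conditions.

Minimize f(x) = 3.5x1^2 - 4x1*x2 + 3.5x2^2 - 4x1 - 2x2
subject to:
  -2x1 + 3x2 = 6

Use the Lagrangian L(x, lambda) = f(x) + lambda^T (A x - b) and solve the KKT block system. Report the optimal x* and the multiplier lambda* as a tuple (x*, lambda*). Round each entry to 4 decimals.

Form the Lagrangian:
  L(x, lambda) = (1/2) x^T Q x + c^T x + lambda^T (A x - b)
Stationarity (grad_x L = 0): Q x + c + A^T lambda = 0.
Primal feasibility: A x = b.

This gives the KKT block system:
  [ Q   A^T ] [ x     ]   [-c ]
  [ A    0  ] [ lambda ] = [ b ]

Solving the linear system:
  x*      = (0.8372, 2.5581)
  lambda* = (-4.186)
  f(x*)   = 8.3256

x* = (0.8372, 2.5581), lambda* = (-4.186)


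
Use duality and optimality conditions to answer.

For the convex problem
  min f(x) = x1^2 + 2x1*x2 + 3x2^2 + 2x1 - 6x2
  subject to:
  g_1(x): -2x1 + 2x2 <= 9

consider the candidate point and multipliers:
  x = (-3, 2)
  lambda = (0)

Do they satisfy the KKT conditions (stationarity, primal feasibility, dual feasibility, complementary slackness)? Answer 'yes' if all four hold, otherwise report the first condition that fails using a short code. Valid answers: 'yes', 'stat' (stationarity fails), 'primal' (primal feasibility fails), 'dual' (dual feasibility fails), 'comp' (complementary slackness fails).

Gradient of f: grad f(x) = Q x + c = (0, 0)
Constraint values g_i(x) = a_i^T x - b_i:
  g_1((-3, 2)) = 1
Stationarity residual: grad f(x) + sum_i lambda_i a_i = (0, 0)
  -> stationarity OK
Primal feasibility (all g_i <= 0): FAILS
Dual feasibility (all lambda_i >= 0): OK
Complementary slackness (lambda_i * g_i(x) = 0 for all i): OK

Verdict: the first failing condition is primal_feasibility -> primal.

primal


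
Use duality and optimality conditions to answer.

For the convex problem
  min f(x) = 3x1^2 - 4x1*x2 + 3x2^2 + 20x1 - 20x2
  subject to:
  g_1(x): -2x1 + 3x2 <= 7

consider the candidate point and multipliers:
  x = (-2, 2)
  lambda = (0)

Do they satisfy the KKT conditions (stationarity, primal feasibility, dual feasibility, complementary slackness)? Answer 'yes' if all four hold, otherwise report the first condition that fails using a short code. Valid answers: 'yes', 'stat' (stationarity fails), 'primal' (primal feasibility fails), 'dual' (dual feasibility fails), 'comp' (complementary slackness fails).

Gradient of f: grad f(x) = Q x + c = (0, 0)
Constraint values g_i(x) = a_i^T x - b_i:
  g_1((-2, 2)) = 3
Stationarity residual: grad f(x) + sum_i lambda_i a_i = (0, 0)
  -> stationarity OK
Primal feasibility (all g_i <= 0): FAILS
Dual feasibility (all lambda_i >= 0): OK
Complementary slackness (lambda_i * g_i(x) = 0 for all i): OK

Verdict: the first failing condition is primal_feasibility -> primal.

primal


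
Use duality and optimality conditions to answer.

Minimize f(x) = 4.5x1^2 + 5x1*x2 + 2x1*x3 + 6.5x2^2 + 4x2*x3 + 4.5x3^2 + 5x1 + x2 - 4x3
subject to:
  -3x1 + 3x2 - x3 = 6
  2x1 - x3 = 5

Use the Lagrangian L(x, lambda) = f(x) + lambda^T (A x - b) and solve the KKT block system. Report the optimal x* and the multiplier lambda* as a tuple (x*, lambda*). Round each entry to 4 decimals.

Form the Lagrangian:
  L(x, lambda) = (1/2) x^T Q x + c^T x + lambda^T (A x - b)
Stationarity (grad_x L = 0): Q x + c + A^T lambda = 0.
Primal feasibility: A x = b.

This gives the KKT block system:
  [ Q   A^T ] [ x     ]   [-c ]
  [ A    0  ] [ lambda ] = [ b ]

Solving the linear system:
  x*      = (0.9295, 1.8826, -3.1409)
  lambda* = (-5.8523, -17.0268)
  f(x*)   = 69.6711

x* = (0.9295, 1.8826, -3.1409), lambda* = (-5.8523, -17.0268)


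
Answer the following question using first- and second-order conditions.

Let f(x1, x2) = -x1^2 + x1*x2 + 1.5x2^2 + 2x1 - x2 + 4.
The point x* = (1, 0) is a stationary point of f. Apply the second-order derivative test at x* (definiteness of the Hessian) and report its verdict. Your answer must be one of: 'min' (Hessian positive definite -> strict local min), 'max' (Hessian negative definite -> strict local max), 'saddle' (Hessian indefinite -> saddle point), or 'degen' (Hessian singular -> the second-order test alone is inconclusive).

Compute the Hessian H = grad^2 f:
  H = [[-2, 1], [1, 3]]
Verify stationarity: grad f(x*) = H x* + g = (0, 0).
Eigenvalues of H: -2.1926, 3.1926.
Eigenvalues have mixed signs, so H is indefinite -> x* is a saddle point.

saddle
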